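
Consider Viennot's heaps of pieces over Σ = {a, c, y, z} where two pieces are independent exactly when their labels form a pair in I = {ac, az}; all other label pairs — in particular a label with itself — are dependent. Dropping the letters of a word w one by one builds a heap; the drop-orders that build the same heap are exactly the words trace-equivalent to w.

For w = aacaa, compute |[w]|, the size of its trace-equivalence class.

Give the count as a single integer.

#0=a has no predecessor
#1=a depends on [0:a]
#2=c has no predecessor
#3=a depends on [1:a]
#4=a depends on [3:a]
sources: [0:a, 2:c]
N(rest) = Σ N(rest − s) over sources s of rest; N(one piece) = 1:
  size 1 → [2]=1  [4]=1
  size 2 → [2,4]=2  [3,4]=1
  size 3 → [1,3,4]=1  [2,3,4]=3
  first=0(a) contributes 4
  first=2(c) contributes 1
|[w]| = 5

5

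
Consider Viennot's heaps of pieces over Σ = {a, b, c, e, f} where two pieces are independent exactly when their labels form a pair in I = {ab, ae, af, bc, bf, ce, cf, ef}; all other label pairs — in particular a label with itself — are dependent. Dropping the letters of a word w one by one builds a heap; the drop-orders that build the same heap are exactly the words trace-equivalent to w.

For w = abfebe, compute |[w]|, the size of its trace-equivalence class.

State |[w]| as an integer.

0(a) covers ∅
1(b) covers ∅
2(f) covers ∅
3(e) covers 1:b
4(b) covers 3:e
5(e) covers 4:b
floor of heap: 0:a, 1:b, 2:f
completions by unplaced set U, small U first (add the entries for U minus each lowest piece of U):
  |U|=1: {0}:1  {2}:1  {5}:1
  |U|=2: {0,2}:2  {0,5}:2  {2,5}:2  {4,5}:1
  |U|=3: {0,2,5}:6  {0,4,5}:3  {2,4,5}:3  {3,4,5}:1
  |U|=4: {0,2,4,5}:12  {0,3,4,5}:4  {1,3,4,5}:1  {2,3,4,5}:4
  start at 0(a): 5
  start at 1(b): 20
  start at 2(f): 5
sum over floor = 30

30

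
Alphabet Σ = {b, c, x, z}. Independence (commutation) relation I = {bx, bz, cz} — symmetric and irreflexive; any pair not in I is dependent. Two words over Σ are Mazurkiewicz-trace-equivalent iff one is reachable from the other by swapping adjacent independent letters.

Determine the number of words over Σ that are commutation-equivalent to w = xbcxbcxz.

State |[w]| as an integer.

#0=x has no predecessor
#1=b has no predecessor
#2=c depends on [0:x, 1:b]
#3=x depends on [2:c]
#4=b depends on [2:c]
#5=c depends on [3:x, 4:b]
#6=x depends on [5:c]
#7=z depends on [6:x]
sources: [0:x, 1:b]
N(rest) = Σ N(rest − s) over sources s of rest; N(one piece) = 1:
  size 1 → [7]=1
  size 2 → [6,7]=1
  size 3 → [5,6,7]=1
  size 4 → [3,5,6,7]=1  [4,5,6,7]=1
  size 5 → [3,4,5,6,7]=2
  size 6 → [2,3,4,5,6,7]=2
  first=0(x) contributes 2
  first=1(b) contributes 2
|[w]| = 4

4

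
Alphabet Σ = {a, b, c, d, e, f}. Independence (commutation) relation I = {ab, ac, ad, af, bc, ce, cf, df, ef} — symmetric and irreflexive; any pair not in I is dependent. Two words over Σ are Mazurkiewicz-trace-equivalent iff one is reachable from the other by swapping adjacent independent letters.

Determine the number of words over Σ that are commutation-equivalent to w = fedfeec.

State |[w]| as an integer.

63

#0=f has no predecessor
#1=e has no predecessor
#2=d depends on [1:e]
#3=f depends on [0:f]
#4=e depends on [2:d]
#5=e depends on [4:e]
#6=c depends on [2:d]
sources: [0:f, 1:e]
N(rest) = Σ N(rest − s) over sources s of rest; N(one piece) = 1:
  size 1 → [3]=1  [5]=1  [6]=1
  size 2 → [0,3]=1  [3,5]=2  [3,6]=2  [4,5]=1  [5,6]=2
  size 3 → [0,3,5]=3  [0,3,6]=3  [3,4,5]=3  [3,5,6]=6  [4,5,6]=3
  size 4 → [0,3,4,5]=6  [0,3,5,6]=12  [2,4,5,6]=3  [3,4,5,6]=12
  size 5 → [0,3,4,5,6]=30  [1,2,4,5,6]=3  [2,3,4,5,6]=15
  first=0(f) contributes 18
  first=1(e) contributes 45
|[w]| = 63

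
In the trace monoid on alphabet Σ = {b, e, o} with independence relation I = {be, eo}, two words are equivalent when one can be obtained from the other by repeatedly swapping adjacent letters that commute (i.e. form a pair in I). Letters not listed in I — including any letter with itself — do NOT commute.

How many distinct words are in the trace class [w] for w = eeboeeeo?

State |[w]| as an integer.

56

0(e) covers ∅
1(e) covers 0:e
2(b) covers ∅
3(o) covers 2:b
4(e) covers 1:e
5(e) covers 4:e
6(e) covers 5:e
7(o) covers 3:o
floor of heap: 0:e, 2:b
completions by unplaced set U, small U first (add the entries for U minus each lowest piece of U):
  |U|=1: {6}:1  {7}:1
  |U|=2: {3,7}:1  {5,6}:1  {6,7}:2
  |U|=3: {2,3,7}:1  {3,6,7}:3  {4,5,6}:1  {5,6,7}:3
  |U|=4: {1,4,5,6}:1  {2,3,6,7}:4  {3,5,6,7}:6  {4,5,6,7}:4
  |U|=5: {0,1,4,5,6}:1  {1,4,5,6,7}:5  {2,3,5,6,7}:10  {3,4,5,6,7}:10
  |U|=6: {0,1,4,5,6,7}:6  {1,3,4,5,6,7}:15  {2,3,4,5,6,7}:20
  start at 0(e): 35
  start at 2(b): 21
sum over floor = 56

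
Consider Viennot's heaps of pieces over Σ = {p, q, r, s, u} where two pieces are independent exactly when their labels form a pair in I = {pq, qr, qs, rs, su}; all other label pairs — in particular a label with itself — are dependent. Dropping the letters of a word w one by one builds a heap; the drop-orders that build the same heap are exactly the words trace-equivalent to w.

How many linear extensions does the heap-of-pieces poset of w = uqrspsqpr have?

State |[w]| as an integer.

77

piece 0:u — minimal
piece 1:q rests on {0:u}
piece 2:r rests on {0:u}
piece 3:s — minimal
piece 4:p rests on {2:r, 3:s}
piece 5:s rests on {4:p}
piece 6:q rests on {1:q}
piece 7:p rests on {5:s}
piece 8:r rests on {7:p}
minimal pieces: {0:u, 3:s}
ways to finish when only these pieces remain (= sum over removing one remaining piece with nothing left below it):
  1 left: {6}→1  {8}→1
  2 left: {1,6}→1  {6,8}→2  {7,8}→1
  3 left: {1,6,8}→3  {5,7,8}→1  {6,7,8}→3
  4 left: {1,6,7,8}→6  {4,5,7,8}→1  {5,6,7,8}→4
  5 left: {1,5,6,7,8}→10  {2,4,5,7,8}→1  {3,4,5,7,8}→1  {4,5,6,7,8}→5
  6 left: {1,4,5,6,7,8}→15  {2,3,4,5,7,8}→2  {2,4,5,6,7,8}→6  {3,4,5,6,7,8}→6
  7 left: {1,2,4,5,6,7,8}→21  {1,3,4,5,6,7,8}→21  {2,3,4,5,6,7,8}→14
  placing 0:u first → 56 extensions
  placing 3:s first → 21 extensions
total linear extensions = 77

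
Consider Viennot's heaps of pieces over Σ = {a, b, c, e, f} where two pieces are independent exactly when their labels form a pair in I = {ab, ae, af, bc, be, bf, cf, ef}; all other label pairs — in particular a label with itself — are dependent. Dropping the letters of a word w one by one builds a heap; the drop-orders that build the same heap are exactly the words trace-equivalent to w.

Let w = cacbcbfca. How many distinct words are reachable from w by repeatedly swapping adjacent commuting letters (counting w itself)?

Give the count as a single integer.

252

drop 0:c onto floor
drop 1:a onto {0:c}
drop 2:c onto {1:a}
drop 3:b onto floor
drop 4:c onto {2:c}
drop 5:b onto {3:b}
drop 6:f onto floor
drop 7:c onto {4:c}
drop 8:a onto {7:c}
ground layer = {0:c, 3:b, 6:f}
drop-orders for the pieces not yet dropped (sum over which currently-grounded one goes next):
  1 to go: {5} 1  {6} 1  {8} 1
  2 to go: {3,5} 1  {5,6} 2  {5,8} 2  {6,8} 2  {7,8} 1
  3 to go: {3,5,6} 3  {3,5,8} 3  {4,7,8} 1  {5,6,8} 6  {5,7,8} 3  {6,7,8} 3
  4 to go: {2,4,7,8} 1  {3,5,6,8} 12  {3,5,7,8} 6  {4,5,7,8} 4  {4,6,7,8} 4  {5,6,7,8} 12
  5 to go: {1,2,4,7,8} 1  {2,4,5,7,8} 5  {2,4,6,7,8} 5  {3,4,5,7,8} 10  {3,5,6,7,8} 30  {4,5,6,7,8} 20
  6 to go: {0,1,2,4,7,8} 1  {1,2,4,5,7,8} 6  {1,2,4,6,7,8} 6  {2,3,4,5,7,8} 15  {2,4,5,6,7,8} 30  {3,4,5,6,7,8} 60
  7 to go: {0,1,2,4,5,7,8} 7  {0,1,2,4,6,7,8} 7  {1,2,3,4,5,7,8} 21  {1,2,4,5,6,7,8} 42  {2,3,4,5,6,7,8} 105
  if 0:c drops first: 168 orders
  if 3:b drops first: 56 orders
  if 6:f drops first: 28 orders
heap linearizations: 252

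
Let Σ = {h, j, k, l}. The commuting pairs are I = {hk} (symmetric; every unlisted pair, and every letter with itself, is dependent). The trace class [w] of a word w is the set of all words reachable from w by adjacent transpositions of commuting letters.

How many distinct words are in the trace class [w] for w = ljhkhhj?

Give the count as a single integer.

4

0(l) covers ∅
1(j) covers 0:l
2(h) covers 1:j
3(k) covers 1:j
4(h) covers 2:h
5(h) covers 4:h
6(j) covers 3:k, 5:h
floor of heap: 0:l
completions by unplaced set U, small U first (add the entries for U minus each lowest piece of U):
  |U|=1: {6}:1
  |U|=2: {3,6}:1  {5,6}:1
  |U|=3: {3,5,6}:2  {4,5,6}:1
  |U|=4: {2,4,5,6}:1  {3,4,5,6}:3
  |U|=5: {2,3,4,5,6}:4
  start at 0(l): 4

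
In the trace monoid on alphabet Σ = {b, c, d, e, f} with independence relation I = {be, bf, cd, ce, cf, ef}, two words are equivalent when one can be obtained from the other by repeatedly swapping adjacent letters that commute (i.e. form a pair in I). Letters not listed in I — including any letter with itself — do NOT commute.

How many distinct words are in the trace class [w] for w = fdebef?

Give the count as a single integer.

drop 0:f onto floor
drop 1:d onto {0:f}
drop 2:e onto {1:d}
drop 3:b onto {1:d}
drop 4:e onto {2:e}
drop 5:f onto {1:d}
ground layer = {0:f}
drop-orders for the pieces not yet dropped (sum over which currently-grounded one goes next):
  1 to go: {3} 1  {4} 1  {5} 1
  2 to go: {2,4} 1  {3,4} 2  {3,5} 2  {4,5} 2
  3 to go: {2,3,4} 3  {2,4,5} 3  {3,4,5} 6
  4 to go: {2,3,4,5} 12
  if 0:f drops first: 12 orders

12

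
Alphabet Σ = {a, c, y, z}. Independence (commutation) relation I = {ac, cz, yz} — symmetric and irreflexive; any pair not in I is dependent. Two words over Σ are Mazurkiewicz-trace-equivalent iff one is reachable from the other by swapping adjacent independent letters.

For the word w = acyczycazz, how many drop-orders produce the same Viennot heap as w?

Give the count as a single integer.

38

0(a) covers ∅
1(c) covers ∅
2(y) covers 0:a, 1:c
3(c) covers 2:y
4(z) covers 0:a
5(y) covers 3:c
6(c) covers 5:y
7(a) covers 4:z, 5:y
8(z) covers 7:a
9(z) covers 8:z
floor of heap: 0:a, 1:c
completions by unplaced set U, small U first (add the entries for U minus each lowest piece of U):
  |U|=1: {6}:1  {9}:1
  |U|=2: {6,9}:2  {8,9}:1
  |U|=3: {6,8,9}:3  {7,8,9}:1
  |U|=4: {4,7,8,9}:1  {6,7,8,9}:4
  |U|=5: {4,6,7,8,9}:5  {5,6,7,8,9}:4
  |U|=6: {3,5,6,7,8,9}:4  {4,5,6,7,8,9}:9
  |U|=7: {2,3,5,6,7,8,9}:4  {3,4,5,6,7,8,9}:13
  |U|=8: {1,2,3,5,6,7,8,9}:4  {2,3,4,5,6,7,8,9}:17
  start at 0(a): 21
  start at 1(c): 17
sum over floor = 38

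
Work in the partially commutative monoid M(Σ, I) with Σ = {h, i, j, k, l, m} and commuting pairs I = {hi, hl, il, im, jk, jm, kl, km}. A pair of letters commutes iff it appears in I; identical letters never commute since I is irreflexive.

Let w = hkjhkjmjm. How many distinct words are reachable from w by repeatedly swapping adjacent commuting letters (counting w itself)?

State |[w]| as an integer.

60

piece 0:h — minimal
piece 1:k rests on {0:h}
piece 2:j rests on {0:h}
piece 3:h rests on {1:k, 2:j}
piece 4:k rests on {3:h}
piece 5:j rests on {3:h}
piece 6:m rests on {3:h}
piece 7:j rests on {5:j}
piece 8:m rests on {6:m}
minimal pieces: {0:h}
ways to finish when only these pieces remain (= sum over removing one remaining piece with nothing left below it):
  1 left: {4}→1  {7}→1  {8}→1
  2 left: {4,7}→2  {4,8}→2  {5,7}→1  {6,8}→1  {7,8}→2
  3 left: {4,5,7}→3  {4,6,8}→3  {4,7,8}→6  {5,7,8}→3  {6,7,8}→3
  4 left: {4,5,7,8}→12  {4,6,7,8}→12  {5,6,7,8}→6
  5 left: {4,5,6,7,8}→30
  6 left: {3,4,5,6,7,8}→30
  7 left: {1,3,4,5,6,7,8}→30  {2,3,4,5,6,7,8}→30
  placing 0:h first → 60 extensions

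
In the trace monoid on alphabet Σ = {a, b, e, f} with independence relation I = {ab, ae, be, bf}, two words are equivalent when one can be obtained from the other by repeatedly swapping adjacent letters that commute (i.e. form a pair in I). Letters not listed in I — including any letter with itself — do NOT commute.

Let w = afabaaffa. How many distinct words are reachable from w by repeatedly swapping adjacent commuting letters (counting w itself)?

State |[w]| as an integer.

0(a) covers ∅
1(f) covers 0:a
2(a) covers 1:f
3(b) covers ∅
4(a) covers 2:a
5(a) covers 4:a
6(f) covers 5:a
7(f) covers 6:f
8(a) covers 7:f
floor of heap: 0:a, 3:b
completions by unplaced set U, small U first (add the entries for U minus each lowest piece of U):
  |U|=1: {3}:1  {8}:1
  |U|=2: {3,8}:2  {7,8}:1
  |U|=3: {3,7,8}:3  {6,7,8}:1
  |U|=4: {3,6,7,8}:4  {5,6,7,8}:1
  |U|=5: {3,5,6,7,8}:5  {4,5,6,7,8}:1
  |U|=6: {2,4,5,6,7,8}:1  {3,4,5,6,7,8}:6
  |U|=7: {1,2,4,5,6,7,8}:1  {2,3,4,5,6,7,8}:7
  start at 0(a): 8
  start at 3(b): 1
sum over floor = 9

9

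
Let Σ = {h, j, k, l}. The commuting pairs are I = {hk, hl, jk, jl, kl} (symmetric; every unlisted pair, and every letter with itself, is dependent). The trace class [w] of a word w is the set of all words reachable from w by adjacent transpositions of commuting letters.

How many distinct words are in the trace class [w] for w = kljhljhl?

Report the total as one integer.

280

#0=k has no predecessor
#1=l has no predecessor
#2=j has no predecessor
#3=h depends on [2:j]
#4=l depends on [1:l]
#5=j depends on [3:h]
#6=h depends on [5:j]
#7=l depends on [4:l]
sources: [0:k, 1:l, 2:j]
N(rest) = Σ N(rest − s) over sources s of rest; N(one piece) = 1:
  size 1 → [0]=1  [6]=1  [7]=1
  size 2 → [0,6]=2  [0,7]=2  [4,7]=1  [5,6]=1  [6,7]=2
  size 3 → [0,4,7]=3  [0,5,6]=3  [0,6,7]=6  [1,4,7]=1  [3,5,6]=1  [4,6,7]=3  [5,6,7]=3
  size 4 → [0,1,4,7]=4  [0,3,5,6]=4  [0,4,6,7]=12  [0,5,6,7]=12  [1,4,6,7]=4  [2,3,5,6]=1  [3,5,6,7]=4  [4,5,6,7]=6
  size 5 → [0,1,4,6,7]=20  [0,2,3,5,6]=5  [0,3,5,6,7]=20  [0,4,5,6,7]=30  [1,4,5,6,7]=10  [2,3,5,6,7]=5  [3,4,5,6,7]=10
  size 6 → [0,1,4,5,6,7]=60  [0,2,3,5,6,7]=30  [0,3,4,5,6,7]=60  [1,3,4,5,6,7]=20  [2,3,4,5,6,7]=15
  first=0(k) contributes 35
  first=1(l) contributes 105
  first=2(j) contributes 140
|[w]| = 280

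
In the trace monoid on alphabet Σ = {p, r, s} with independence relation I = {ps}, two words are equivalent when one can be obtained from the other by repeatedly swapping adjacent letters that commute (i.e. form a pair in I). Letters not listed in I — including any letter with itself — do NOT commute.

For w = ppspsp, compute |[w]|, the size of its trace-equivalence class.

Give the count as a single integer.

15

drop 0:p onto floor
drop 1:p onto {0:p}
drop 2:s onto floor
drop 3:p onto {1:p}
drop 4:s onto {2:s}
drop 5:p onto {3:p}
ground layer = {0:p, 2:s}
drop-orders for the pieces not yet dropped (sum over which currently-grounded one goes next):
  1 to go: {4} 1  {5} 1
  2 to go: {2,4} 1  {3,5} 1  {4,5} 2
  3 to go: {1,3,5} 1  {2,4,5} 3  {3,4,5} 3
  4 to go: {0,1,3,5} 1  {1,3,4,5} 4  {2,3,4,5} 6
  if 0:p drops first: 10 orders
  if 2:s drops first: 5 orders
heap linearizations: 15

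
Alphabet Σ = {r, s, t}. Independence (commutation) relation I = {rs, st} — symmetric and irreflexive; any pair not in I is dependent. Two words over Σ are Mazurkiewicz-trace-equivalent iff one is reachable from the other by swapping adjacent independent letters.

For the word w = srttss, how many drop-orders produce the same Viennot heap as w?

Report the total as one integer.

piece 0:s — minimal
piece 1:r — minimal
piece 2:t rests on {1:r}
piece 3:t rests on {2:t}
piece 4:s rests on {0:s}
piece 5:s rests on {4:s}
minimal pieces: {0:s, 1:r}
ways to finish when only these pieces remain (= sum over removing one remaining piece with nothing left below it):
  1 left: {3}→1  {5}→1
  2 left: {2,3}→1  {3,5}→2  {4,5}→1
  3 left: {0,4,5}→1  {1,2,3}→1  {2,3,5}→3  {3,4,5}→3
  4 left: {0,3,4,5}→4  {1,2,3,5}→4  {2,3,4,5}→6
  placing 0:s first → 10 extensions
  placing 1:r first → 10 extensions
total linear extensions = 20

20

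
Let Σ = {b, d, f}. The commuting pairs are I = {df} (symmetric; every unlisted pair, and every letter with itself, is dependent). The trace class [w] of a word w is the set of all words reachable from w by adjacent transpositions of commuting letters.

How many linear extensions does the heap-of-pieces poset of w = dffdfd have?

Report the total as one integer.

20

#0=d has no predecessor
#1=f has no predecessor
#2=f depends on [1:f]
#3=d depends on [0:d]
#4=f depends on [2:f]
#5=d depends on [3:d]
sources: [0:d, 1:f]
N(rest) = Σ N(rest − s) over sources s of rest; N(one piece) = 1:
  size 1 → [4]=1  [5]=1
  size 2 → [2,4]=1  [3,5]=1  [4,5]=2
  size 3 → [0,3,5]=1  [1,2,4]=1  [2,4,5]=3  [3,4,5]=3
  size 4 → [0,3,4,5]=4  [1,2,4,5]=4  [2,3,4,5]=6
  first=0(d) contributes 10
  first=1(f) contributes 10
|[w]| = 20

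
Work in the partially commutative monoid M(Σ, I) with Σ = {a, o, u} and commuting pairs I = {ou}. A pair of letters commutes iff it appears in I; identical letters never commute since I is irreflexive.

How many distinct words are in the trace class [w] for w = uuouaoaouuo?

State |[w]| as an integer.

piece 0:u — minimal
piece 1:u rests on {0:u}
piece 2:o — minimal
piece 3:u rests on {1:u}
piece 4:a rests on {2:o, 3:u}
piece 5:o rests on {4:a}
piece 6:a rests on {5:o}
piece 7:o rests on {6:a}
piece 8:u rests on {6:a}
piece 9:u rests on {8:u}
piece 10:o rests on {7:o}
minimal pieces: {0:u, 2:o}
ways to finish when only these pieces remain (= sum over removing one remaining piece with nothing left below it):
  1 left: {9}→1  {10}→1
  2 left: {7,10}→1  {8,9}→1  {9,10}→2
  3 left: {7,9,10}→3  {8,9,10}→3
  4 left: {7,8,9,10}→6
  5 left: {6,7,8,9,10}→6
  6 left: {5,6,7,8,9,10}→6
  7 left: {4,5,6,7,8,9,10}→6
  8 left: {2,4,5,6,7,8,9,10}→6  {3,4,5,6,7,8,9,10}→6
  9 left: {1,3,4,5,6,7,8,9,10}→6  {2,3,4,5,6,7,8,9,10}→12
  placing 0:u first → 18 extensions
  placing 2:o first → 6 extensions
total linear extensions = 24

24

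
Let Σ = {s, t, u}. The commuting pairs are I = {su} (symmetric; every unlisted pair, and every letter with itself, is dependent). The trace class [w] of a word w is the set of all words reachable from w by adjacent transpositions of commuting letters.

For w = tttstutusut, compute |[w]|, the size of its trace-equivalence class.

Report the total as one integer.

drop 0:t onto floor
drop 1:t onto {0:t}
drop 2:t onto {1:t}
drop 3:s onto {2:t}
drop 4:t onto {3:s}
drop 5:u onto {4:t}
drop 6:t onto {5:u}
drop 7:u onto {6:t}
drop 8:s onto {6:t}
drop 9:u onto {7:u}
drop 10:t onto {8:s, 9:u}
ground layer = {0:t}
drop-orders for the pieces not yet dropped (sum over which currently-grounded one goes next):
  1 to go: {10} 1
  2 to go: {8,10} 1  {9,10} 1
  3 to go: {7,9,10} 1  {8,9,10} 2
  4 to go: {7,8,9,10} 3
  5 to go: {6,7,8,9,10} 3
  6 to go: {5,6,7,8,9,10} 3
  7 to go: {4,5,6,7,8,9,10} 3
  8 to go: {3,4,5,6,7,8,9,10} 3
  9 to go: {2,3,4,5,6,7,8,9,10} 3
  if 0:t drops first: 3 orders

3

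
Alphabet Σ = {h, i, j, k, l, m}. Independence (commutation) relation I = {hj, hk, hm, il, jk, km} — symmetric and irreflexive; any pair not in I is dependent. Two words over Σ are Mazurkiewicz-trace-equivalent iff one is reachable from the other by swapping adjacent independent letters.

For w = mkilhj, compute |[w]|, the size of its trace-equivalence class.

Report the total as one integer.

8

drop 0:m onto floor
drop 1:k onto floor
drop 2:i onto {0:m, 1:k}
drop 3:l onto {0:m, 1:k}
drop 4:h onto {2:i, 3:l}
drop 5:j onto {2:i, 3:l}
ground layer = {0:m, 1:k}
drop-orders for the pieces not yet dropped (sum over which currently-grounded one goes next):
  1 to go: {4} 1  {5} 1
  2 to go: {4,5} 2
  3 to go: {2,4,5} 2  {3,4,5} 2
  4 to go: {2,3,4,5} 4
  if 0:m drops first: 4 orders
  if 1:k drops first: 4 orders
heap linearizations: 8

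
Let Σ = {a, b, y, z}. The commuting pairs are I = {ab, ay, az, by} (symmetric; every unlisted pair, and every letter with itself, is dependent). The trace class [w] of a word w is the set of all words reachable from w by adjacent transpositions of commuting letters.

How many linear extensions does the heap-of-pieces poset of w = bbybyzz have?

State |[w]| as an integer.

10

0(b) covers ∅
1(b) covers 0:b
2(y) covers ∅
3(b) covers 1:b
4(y) covers 2:y
5(z) covers 3:b, 4:y
6(z) covers 5:z
floor of heap: 0:b, 2:y
completions by unplaced set U, small U first (add the entries for U minus each lowest piece of U):
  |U|=1: {6}:1
  |U|=2: {5,6}:1
  |U|=3: {3,5,6}:1  {4,5,6}:1
  |U|=4: {1,3,5,6}:1  {2,4,5,6}:1  {3,4,5,6}:2
  |U|=5: {0,1,3,5,6}:1  {1,3,4,5,6}:3  {2,3,4,5,6}:3
  start at 0(b): 6
  start at 2(y): 4
sum over floor = 10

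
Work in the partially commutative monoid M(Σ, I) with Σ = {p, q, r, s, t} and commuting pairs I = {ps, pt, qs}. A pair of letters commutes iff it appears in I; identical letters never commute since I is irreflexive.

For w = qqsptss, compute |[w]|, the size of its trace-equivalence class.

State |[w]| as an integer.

drop 0:q onto floor
drop 1:q onto {0:q}
drop 2:s onto floor
drop 3:p onto {1:q}
drop 4:t onto {1:q, 2:s}
drop 5:s onto {4:t}
drop 6:s onto {5:s}
ground layer = {0:q, 2:s}
drop-orders for the pieces not yet dropped (sum over which currently-grounded one goes next):
  1 to go: {3} 1  {6} 1
  2 to go: {3,6} 2  {5,6} 1
  3 to go: {3,5,6} 3  {4,5,6} 1
  4 to go: {2,4,5,6} 1  {3,4,5,6} 4
  5 to go: {1,3,4,5,6} 4  {2,3,4,5,6} 5
  if 0:q drops first: 9 orders
  if 2:s drops first: 4 orders
heap linearizations: 13

13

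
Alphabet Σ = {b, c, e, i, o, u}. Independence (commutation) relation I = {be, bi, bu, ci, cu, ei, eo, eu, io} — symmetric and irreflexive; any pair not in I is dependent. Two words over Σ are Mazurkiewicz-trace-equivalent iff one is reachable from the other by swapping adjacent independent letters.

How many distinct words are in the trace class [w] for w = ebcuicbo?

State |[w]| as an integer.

54

0(e) covers ∅
1(b) covers ∅
2(c) covers 0:e, 1:b
3(u) covers ∅
4(i) covers 3:u
5(c) covers 2:c
6(b) covers 5:c
7(o) covers 3:u, 6:b
floor of heap: 0:e, 1:b, 3:u
completions by unplaced set U, small U first (add the entries for U minus each lowest piece of U):
  |U|=1: {4}:1  {7}:1
  |U|=2: {4,7}:2  {6,7}:1
  |U|=3: {3,4,7}:2  {4,6,7}:3  {5,6,7}:1
  |U|=4: {2,5,6,7}:1  {3,4,6,7}:5  {4,5,6,7}:4
  |U|=5: {0,2,5,6,7}:1  {1,2,5,6,7}:1  {2,4,5,6,7}:5  {3,4,5,6,7}:9
  |U|=6: {0,1,2,5,6,7}:2  {0,2,4,5,6,7}:6  {1,2,4,5,6,7}:6  {2,3,4,5,6,7}:14
  start at 0(e): 20
  start at 1(b): 20
  start at 3(u): 14
sum over floor = 54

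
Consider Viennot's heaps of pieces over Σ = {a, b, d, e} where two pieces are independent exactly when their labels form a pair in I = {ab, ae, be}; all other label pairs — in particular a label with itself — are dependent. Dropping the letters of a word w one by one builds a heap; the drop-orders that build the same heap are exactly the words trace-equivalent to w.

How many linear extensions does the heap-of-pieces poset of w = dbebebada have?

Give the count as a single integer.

60

#0=d has no predecessor
#1=b depends on [0:d]
#2=e depends on [0:d]
#3=b depends on [1:b]
#4=e depends on [2:e]
#5=b depends on [3:b]
#6=a depends on [0:d]
#7=d depends on [4:e, 5:b, 6:a]
#8=a depends on [7:d]
sources: [0:d]
N(rest) = Σ N(rest − s) over sources s of rest; N(one piece) = 1:
  size 1 → [8]=1
  size 2 → [7,8]=1
  size 3 → [4,7,8]=1  [5,7,8]=1  [6,7,8]=1
  size 4 → [2,4,7,8]=1  [3,5,7,8]=1  [4,5,7,8]=2  [4,6,7,8]=2  [5,6,7,8]=2
  size 5 → [1,3,5,7,8]=1  [2,4,5,7,8]=3  [2,4,6,7,8]=3  [3,4,5,7,8]=3  [3,5,6,7,8]=3  [4,5,6,7,8]=6
  size 6 → [1,3,4,5,7,8]=4  [1,3,5,6,7,8]=4  [2,3,4,5,7,8]=6  [2,4,5,6,7,8]=12  [3,4,5,6,7,8]=12
  size 7 → [1,2,3,4,5,7,8]=10  [1,3,4,5,6,7,8]=20  [2,3,4,5,6,7,8]=30
  first=0(d) contributes 60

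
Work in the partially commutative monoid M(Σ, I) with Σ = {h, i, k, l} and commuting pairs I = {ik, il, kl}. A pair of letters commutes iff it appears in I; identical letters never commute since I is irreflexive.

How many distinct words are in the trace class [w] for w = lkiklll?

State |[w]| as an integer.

0(l) covers ∅
1(k) covers ∅
2(i) covers ∅
3(k) covers 1:k
4(l) covers 0:l
5(l) covers 4:l
6(l) covers 5:l
floor of heap: 0:l, 1:k, 2:i
completions by unplaced set U, small U first (add the entries for U minus each lowest piece of U):
  |U|=1: {2}:1  {3}:1  {6}:1
  |U|=2: {1,3}:1  {2,3}:2  {2,6}:2  {3,6}:2  {5,6}:1
  |U|=3: {1,2,3}:3  {1,3,6}:3  {2,3,6}:6  {2,5,6}:3  {3,5,6}:3  {4,5,6}:1
  |U|=4: {0,4,5,6}:1  {1,2,3,6}:12  {1,3,5,6}:6  {2,3,5,6}:12  {2,4,5,6}:4  {3,4,5,6}:4
  |U|=5: {0,2,4,5,6}:5  {0,3,4,5,6}:5  {1,2,3,5,6}:30  {1,3,4,5,6}:10  {2,3,4,5,6}:20
  start at 0(l): 60
  start at 1(k): 30
  start at 2(i): 15
sum over floor = 105

105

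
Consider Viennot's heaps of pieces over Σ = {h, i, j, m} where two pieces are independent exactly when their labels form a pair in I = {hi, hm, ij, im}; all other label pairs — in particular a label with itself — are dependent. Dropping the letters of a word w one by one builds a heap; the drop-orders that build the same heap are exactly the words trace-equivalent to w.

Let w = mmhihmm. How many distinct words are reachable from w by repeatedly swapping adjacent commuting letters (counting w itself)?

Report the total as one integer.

105

0(m) covers ∅
1(m) covers 0:m
2(h) covers ∅
3(i) covers ∅
4(h) covers 2:h
5(m) covers 1:m
6(m) covers 5:m
floor of heap: 0:m, 2:h, 3:i
completions by unplaced set U, small U first (add the entries for U minus each lowest piece of U):
  |U|=1: {3}:1  {4}:1  {6}:1
  |U|=2: {2,4}:1  {3,4}:2  {3,6}:2  {4,6}:2  {5,6}:1
  |U|=3: {1,5,6}:1  {2,3,4}:3  {2,4,6}:3  {3,4,6}:6  {3,5,6}:3  {4,5,6}:3
  |U|=4: {0,1,5,6}:1  {1,3,5,6}:4  {1,4,5,6}:4  {2,3,4,6}:12  {2,4,5,6}:6  {3,4,5,6}:12
  |U|=5: {0,1,3,5,6}:5  {0,1,4,5,6}:5  {1,2,4,5,6}:10  {1,3,4,5,6}:20  {2,3,4,5,6}:30
  start at 0(m): 60
  start at 2(h): 30
  start at 3(i): 15
sum over floor = 105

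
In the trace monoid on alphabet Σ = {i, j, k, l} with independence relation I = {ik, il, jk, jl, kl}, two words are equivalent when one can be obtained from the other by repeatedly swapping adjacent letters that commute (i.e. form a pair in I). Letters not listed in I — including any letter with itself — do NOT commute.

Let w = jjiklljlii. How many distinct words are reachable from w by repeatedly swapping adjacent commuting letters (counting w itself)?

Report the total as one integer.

840

piece 0:j — minimal
piece 1:j rests on {0:j}
piece 2:i rests on {1:j}
piece 3:k — minimal
piece 4:l — minimal
piece 5:l rests on {4:l}
piece 6:j rests on {2:i}
piece 7:l rests on {5:l}
piece 8:i rests on {6:j}
piece 9:i rests on {8:i}
minimal pieces: {0:j, 3:k, 4:l}
ways to finish when only these pieces remain (= sum over removing one remaining piece with nothing left below it):
  1 left: {3}→1  {7}→1  {9}→1
  2 left: {3,7}→2  {3,9}→2  {5,7}→1  {7,9}→2  {8,9}→1
  3 left: {3,5,7}→3  {3,7,9}→6  {3,8,9}→3  {4,5,7}→1  {5,7,9}→3  {6,8,9}→1  {7,8,9}→3
  4 left: {2,6,8,9}→1  {3,4,5,7}→4  {3,5,7,9}→12  {3,6,8,9}→4  {3,7,8,9}→12  {4,5,7,9}→4  {5,7,8,9}→6  {6,7,8,9}→4
  5 left: {1,2,6,8,9}→1  {2,3,6,8,9}→5  {2,6,7,8,9}→5  {3,4,5,7,9}→20  {3,5,7,8,9}→30  {3,6,7,8,9}→20  {4,5,7,8,9}→10  {5,6,7,8,9}→10
  6 left: {0,1,2,6,8,9}→1  {1,2,3,6,8,9}→6  {1,2,6,7,8,9}→6  {2,3,6,7,8,9}→30  {2,5,6,7,8,9}→15  {3,4,5,7,8,9}→60  {3,5,6,7,8,9}→60  {4,5,6,7,8,9}→20
  7 left: {0,1,2,3,6,8,9}→7  {0,1,2,6,7,8,9}→7  {1,2,3,6,7,8,9}→42  {1,2,5,6,7,8,9}→21  {2,3,5,6,7,8,9}→105  {2,4,5,6,7,8,9}→35  {3,4,5,6,7,8,9}→140
  8 left: {0,1,2,3,6,7,8,9}→56  {0,1,2,5,6,7,8,9}→28  {1,2,3,5,6,7,8,9}→168  {1,2,4,5,6,7,8,9}→56  {2,3,4,5,6,7,8,9}→280
  placing 0:j first → 504 extensions
  placing 3:k first → 84 extensions
  placing 4:l first → 252 extensions
total linear extensions = 840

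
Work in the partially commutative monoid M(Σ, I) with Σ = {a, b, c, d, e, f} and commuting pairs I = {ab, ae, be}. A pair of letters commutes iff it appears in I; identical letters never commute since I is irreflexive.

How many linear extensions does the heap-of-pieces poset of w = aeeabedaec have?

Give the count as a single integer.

120

piece 0:a — minimal
piece 1:e — minimal
piece 2:e rests on {1:e}
piece 3:a rests on {0:a}
piece 4:b — minimal
piece 5:e rests on {2:e}
piece 6:d rests on {3:a, 4:b, 5:e}
piece 7:a rests on {6:d}
piece 8:e rests on {6:d}
piece 9:c rests on {7:a, 8:e}
minimal pieces: {0:a, 1:e, 4:b}
ways to finish when only these pieces remain (= sum over removing one remaining piece with nothing left below it):
  1 left: {9}→1
  2 left: {7,9}→1  {8,9}→1
  3 left: {7,8,9}→2
  4 left: {6,7,8,9}→2
  5 left: {3,6,7,8,9}→2  {4,6,7,8,9}→2  {5,6,7,8,9}→2
  6 left: {0,3,6,7,8,9}→2  {2,5,6,7,8,9}→2  {3,4,6,7,8,9}→4  {3,5,6,7,8,9}→4  {4,5,6,7,8,9}→4
  7 left: {0,3,4,6,7,8,9}→6  {0,3,5,6,7,8,9}→6  {1,2,5,6,7,8,9}→2  {2,3,5,6,7,8,9}→6  {2,4,5,6,7,8,9}→6  {3,4,5,6,7,8,9}→12
  8 left: {0,2,3,5,6,7,8,9}→12  {0,3,4,5,6,7,8,9}→24  {1,2,3,5,6,7,8,9}→8  {1,2,4,5,6,7,8,9}→8  {2,3,4,5,6,7,8,9}→24
  placing 0:a first → 40 extensions
  placing 1:e first → 60 extensions
  placing 4:b first → 20 extensions
total linear extensions = 120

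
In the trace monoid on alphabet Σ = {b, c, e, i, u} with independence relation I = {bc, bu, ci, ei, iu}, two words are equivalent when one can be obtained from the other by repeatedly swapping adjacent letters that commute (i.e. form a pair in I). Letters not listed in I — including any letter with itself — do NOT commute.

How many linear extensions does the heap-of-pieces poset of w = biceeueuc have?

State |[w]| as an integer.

15

#0=b has no predecessor
#1=i depends on [0:b]
#2=c has no predecessor
#3=e depends on [0:b, 2:c]
#4=e depends on [3:e]
#5=u depends on [4:e]
#6=e depends on [5:u]
#7=u depends on [6:e]
#8=c depends on [7:u]
sources: [0:b, 2:c]
N(rest) = Σ N(rest − s) over sources s of rest; N(one piece) = 1:
  size 1 → [1]=1  [8]=1
  size 2 → [1,8]=2  [7,8]=1
  size 3 → [1,7,8]=3  [6,7,8]=1
  size 4 → [1,6,7,8]=4  [5,6,7,8]=1
  size 5 → [1,5,6,7,8]=5  [4,5,6,7,8]=1
  size 6 → [1,4,5,6,7,8]=6  [3,4,5,6,7,8]=1
  size 7 → [1,3,4,5,6,7,8]=7  [2,3,4,5,6,7,8]=1
  first=0(b) contributes 8
  first=2(c) contributes 7
|[w]| = 15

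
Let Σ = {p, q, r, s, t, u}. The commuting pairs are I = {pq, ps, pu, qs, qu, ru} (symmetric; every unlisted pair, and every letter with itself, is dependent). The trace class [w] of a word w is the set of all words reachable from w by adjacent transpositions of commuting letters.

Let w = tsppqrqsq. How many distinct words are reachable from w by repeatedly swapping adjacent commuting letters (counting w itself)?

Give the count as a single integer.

36

#0=t has no predecessor
#1=s depends on [0:t]
#2=p depends on [0:t]
#3=p depends on [2:p]
#4=q depends on [0:t]
#5=r depends on [1:s, 3:p, 4:q]
#6=q depends on [5:r]
#7=s depends on [5:r]
#8=q depends on [6:q]
sources: [0:t]
N(rest) = Σ N(rest − s) over sources s of rest; N(one piece) = 1:
  size 1 → [7]=1  [8]=1
  size 2 → [6,8]=1  [7,8]=2
  size 3 → [6,7,8]=3
  size 4 → [5,6,7,8]=3
  size 5 → [1,5,6,7,8]=3  [3,5,6,7,8]=3  [4,5,6,7,8]=3
  size 6 → [1,3,5,6,7,8]=6  [1,4,5,6,7,8]=6  [2,3,5,6,7,8]=3  [3,4,5,6,7,8]=6
  size 7 → [1,2,3,5,6,7,8]=9  [1,3,4,5,6,7,8]=18  [2,3,4,5,6,7,8]=9
  first=0(t) contributes 36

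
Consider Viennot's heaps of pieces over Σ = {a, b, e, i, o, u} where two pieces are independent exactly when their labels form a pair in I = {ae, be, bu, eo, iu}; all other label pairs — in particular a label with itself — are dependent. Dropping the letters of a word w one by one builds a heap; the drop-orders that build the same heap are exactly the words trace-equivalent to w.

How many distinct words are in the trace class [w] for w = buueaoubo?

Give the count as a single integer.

23

0(b) covers ∅
1(u) covers ∅
2(u) covers 1:u
3(e) covers 2:u
4(a) covers 0:b, 2:u
5(o) covers 4:a
6(u) covers 3:e, 5:o
7(b) covers 5:o
8(o) covers 6:u, 7:b
floor of heap: 0:b, 1:u
completions by unplaced set U, small U first (add the entries for U minus each lowest piece of U):
  |U|=1: {8}:1
  |U|=2: {6,8}:1  {7,8}:1
  |U|=3: {3,6,8}:1  {6,7,8}:2
  |U|=4: {3,6,7,8}:3  {5,6,7,8}:2
  |U|=5: {3,5,6,7,8}:5  {4,5,6,7,8}:2
  |U|=6: {0,4,5,6,7,8}:2  {3,4,5,6,7,8}:7
  |U|=7: {0,3,4,5,6,7,8}:9  {2,3,4,5,6,7,8}:7
  start at 0(b): 7
  start at 1(u): 16
sum over floor = 23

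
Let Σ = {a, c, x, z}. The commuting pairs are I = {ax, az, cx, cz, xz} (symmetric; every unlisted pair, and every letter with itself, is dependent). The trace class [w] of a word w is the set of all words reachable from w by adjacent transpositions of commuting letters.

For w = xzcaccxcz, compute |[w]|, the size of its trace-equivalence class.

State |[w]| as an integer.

piece 0:x — minimal
piece 1:z — minimal
piece 2:c — minimal
piece 3:a rests on {2:c}
piece 4:c rests on {3:a}
piece 5:c rests on {4:c}
piece 6:x rests on {0:x}
piece 7:c rests on {5:c}
piece 8:z rests on {1:z}
minimal pieces: {0:x, 1:z, 2:c}
ways to finish when only these pieces remain (= sum over removing one remaining piece with nothing left below it):
  1 left: {6}→1  {7}→1  {8}→1
  2 left: {0,6}→1  {1,8}→1  {5,7}→1  {6,7}→2  {6,8}→2  {7,8}→2
  3 left: {0,6,7}→3  {0,6,8}→3  {1,6,8}→3  {1,7,8}→3  {4,5,7}→1  {5,6,7}→3  {5,7,8}→3  {6,7,8}→6
  4 left: {0,1,6,8}→6  {0,5,6,7}→6  {0,6,7,8}→12  {1,5,7,8}→6  {1,6,7,8}→12  {3,4,5,7}→1  {4,5,6,7}→4  {4,5,7,8}→4  {5,6,7,8}→12
  5 left: {0,1,6,7,8}→30  {0,4,5,6,7}→10  {0,5,6,7,8}→30  {1,4,5,7,8}→10  {1,5,6,7,8}→30  {2,3,4,5,7}→1  {3,4,5,6,7}→5  {3,4,5,7,8}→5  {4,5,6,7,8}→20
  6 left: {0,1,5,6,7,8}→90  {0,3,4,5,6,7}→15  {0,4,5,6,7,8}→60  {1,3,4,5,7,8}→15  {1,4,5,6,7,8}→60  {2,3,4,5,6,7}→6  {2,3,4,5,7,8}→6  {3,4,5,6,7,8}→30
  7 left: {0,1,4,5,6,7,8}→210  {0,2,3,4,5,6,7}→21  {0,3,4,5,6,7,8}→105  {1,2,3,4,5,7,8}→21  {1,3,4,5,6,7,8}→105  {2,3,4,5,6,7,8}→42
  placing 0:x first → 168 extensions
  placing 1:z first → 168 extensions
  placing 2:c first → 420 extensions
total linear extensions = 756

756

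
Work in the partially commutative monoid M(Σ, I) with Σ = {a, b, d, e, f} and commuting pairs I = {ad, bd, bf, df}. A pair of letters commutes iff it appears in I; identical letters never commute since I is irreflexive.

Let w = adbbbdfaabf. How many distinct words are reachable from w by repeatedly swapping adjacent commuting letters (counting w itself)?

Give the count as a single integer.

440

piece 0:a — minimal
piece 1:d — minimal
piece 2:b rests on {0:a}
piece 3:b rests on {2:b}
piece 4:b rests on {3:b}
piece 5:d rests on {1:d}
piece 6:f rests on {0:a}
piece 7:a rests on {4:b, 6:f}
piece 8:a rests on {7:a}
piece 9:b rests on {8:a}
piece 10:f rests on {8:a}
minimal pieces: {0:a, 1:d}
ways to finish when only these pieces remain (= sum over removing one remaining piece with nothing left below it):
  1 left: {5}→1  {9}→1  {10}→1
  2 left: {1,5}→1  {5,9}→2  {5,10}→2  {9,10}→2
  3 left: {1,5,9}→3  {1,5,10}→3  {5,9,10}→6  {8,9,10}→2
  4 left: {1,5,9,10}→12  {5,8,9,10}→8  {7,8,9,10}→2
  5 left: {1,5,8,9,10}→20  {4,7,8,9,10}→2  {5,7,8,9,10}→10  {6,7,8,9,10}→2
  6 left: {1,5,7,8,9,10}→30  {3,4,7,8,9,10}→2  {4,5,7,8,9,10}→12  {4,6,7,8,9,10}→4  {5,6,7,8,9,10}→12
  7 left: {1,4,5,7,8,9,10}→42  {1,5,6,7,8,9,10}→42  {2,3,4,7,8,9,10}→2  {3,4,5,7,8,9,10}→14  {3,4,6,7,8,9,10}→6  {4,5,6,7,8,9,10}→28
  8 left: {1,3,4,5,7,8,9,10}→56  {1,4,5,6,7,8,9,10}→112  {2,3,4,5,7,8,9,10}→16  {2,3,4,6,7,8,9,10}→8  {3,4,5,6,7,8,9,10}→48
  9 left: {0,2,3,4,6,7,8,9,10}→8  {1,2,3,4,5,7,8,9,10}→72  {1,3,4,5,6,7,8,9,10}→216  {2,3,4,5,6,7,8,9,10}→72
  placing 0:a first → 360 extensions
  placing 1:d first → 80 extensions
total linear extensions = 440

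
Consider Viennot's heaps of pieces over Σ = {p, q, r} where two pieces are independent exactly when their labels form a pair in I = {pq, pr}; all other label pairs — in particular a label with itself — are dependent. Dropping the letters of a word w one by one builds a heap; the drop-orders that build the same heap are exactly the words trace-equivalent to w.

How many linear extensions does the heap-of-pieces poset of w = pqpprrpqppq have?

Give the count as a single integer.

piece 0:p — minimal
piece 1:q — minimal
piece 2:p rests on {0:p}
piece 3:p rests on {2:p}
piece 4:r rests on {1:q}
piece 5:r rests on {4:r}
piece 6:p rests on {3:p}
piece 7:q rests on {5:r}
piece 8:p rests on {6:p}
piece 9:p rests on {8:p}
piece 10:q rests on {7:q}
minimal pieces: {0:p, 1:q}
ways to finish when only these pieces remain (= sum over removing one remaining piece with nothing left below it):
  1 left: {9}→1  {10}→1
  2 left: {7,10}→1  {8,9}→1  {9,10}→2
  3 left: {5,7,10}→1  {6,8,9}→1  {7,9,10}→3  {8,9,10}→3
  4 left: {3,6,8,9}→1  {4,5,7,10}→1  {5,7,9,10}→4  {6,8,9,10}→4  {7,8,9,10}→6
  5 left: {1,4,5,7,10}→1  {2,3,6,8,9}→1  {3,6,8,9,10}→5  {4,5,7,9,10}→5  {5,7,8,9,10}→10  {6,7,8,9,10}→10
  6 left: {0,2,3,6,8,9}→1  {1,4,5,7,9,10}→6  {2,3,6,8,9,10}→6  {3,6,7,8,9,10}→15  {4,5,7,8,9,10}→15  {5,6,7,8,9,10}→20
  7 left: {0,2,3,6,8,9,10}→7  {1,4,5,7,8,9,10}→21  {2,3,6,7,8,9,10}→21  {3,5,6,7,8,9,10}→35  {4,5,6,7,8,9,10}→35
  8 left: {0,2,3,6,7,8,9,10}→28  {1,4,5,6,7,8,9,10}→56  {2,3,5,6,7,8,9,10}→56  {3,4,5,6,7,8,9,10}→70
  9 left: {0,2,3,5,6,7,8,9,10}→84  {1,3,4,5,6,7,8,9,10}→126  {2,3,4,5,6,7,8,9,10}→126
  placing 0:p first → 252 extensions
  placing 1:q first → 210 extensions
total linear extensions = 462

462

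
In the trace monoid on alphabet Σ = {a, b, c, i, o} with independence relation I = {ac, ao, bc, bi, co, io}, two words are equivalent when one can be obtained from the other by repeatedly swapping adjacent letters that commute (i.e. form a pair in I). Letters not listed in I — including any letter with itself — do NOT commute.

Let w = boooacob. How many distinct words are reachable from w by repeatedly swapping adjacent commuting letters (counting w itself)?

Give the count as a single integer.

40

piece 0:b — minimal
piece 1:o rests on {0:b}
piece 2:o rests on {1:o}
piece 3:o rests on {2:o}
piece 4:a rests on {0:b}
piece 5:c — minimal
piece 6:o rests on {3:o}
piece 7:b rests on {4:a, 6:o}
minimal pieces: {0:b, 5:c}
ways to finish when only these pieces remain (= sum over removing one remaining piece with nothing left below it):
  1 left: {5}→1  {7}→1
  2 left: {4,7}→1  {5,7}→2  {6,7}→1
  3 left: {3,6,7}→1  {4,5,7}→3  {4,6,7}→2  {5,6,7}→3
  4 left: {2,3,6,7}→1  {3,4,6,7}→3  {3,5,6,7}→4  {4,5,6,7}→8
  5 left: {1,2,3,6,7}→1  {2,3,4,6,7}→4  {2,3,5,6,7}→5  {3,4,5,6,7}→15
  6 left: {1,2,3,4,6,7}→5  {1,2,3,5,6,7}→6  {2,3,4,5,6,7}→24
  placing 0:b first → 35 extensions
  placing 5:c first → 5 extensions
total linear extensions = 40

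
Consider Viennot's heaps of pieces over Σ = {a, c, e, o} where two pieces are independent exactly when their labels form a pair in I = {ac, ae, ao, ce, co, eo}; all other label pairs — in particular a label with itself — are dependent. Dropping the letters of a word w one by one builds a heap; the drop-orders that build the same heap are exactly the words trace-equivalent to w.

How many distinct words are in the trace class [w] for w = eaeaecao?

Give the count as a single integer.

1120

#0=e has no predecessor
#1=a has no predecessor
#2=e depends on [0:e]
#3=a depends on [1:a]
#4=e depends on [2:e]
#5=c has no predecessor
#6=a depends on [3:a]
#7=o has no predecessor
sources: [0:e, 1:a, 5:c, 7:o]
N(rest) = Σ N(rest − s) over sources s of rest; N(one piece) = 1:
  size 1 → [4]=1  [5]=1  [6]=1  [7]=1
  size 2 → [2,4]=1  [3,6]=1  [4,5]=2  [4,6]=2  [4,7]=2  [5,6]=2  [5,7]=2  [6,7]=2
  size 3 → [0,2,4]=1  [1,3,6]=1  [2,4,5]=3  [2,4,6]=3  [2,4,7]=3  [3,4,6]=3  [3,5,6]=3  [3,6,7]=3  [4,5,6]=6  [4,5,7]=6  [4,6,7]=6  [5,6,7]=6
  size 4 → [0,2,4,5]=4  [0,2,4,6]=4  [0,2,4,7]=4  [1,3,4,6]=4  [1,3,5,6]=4  [1,3,6,7]=4  [2,3,4,6]=6  [2,4,5,6]=12  [2,4,5,7]=12  [2,4,6,7]=12  [3,4,5,6]=12  [3,4,6,7]=12  [3,5,6,7]=12  [4,5,6,7]=24
  size 5 → [0,2,3,4,6]=10  [0,2,4,5,6]=20  [0,2,4,5,7]=20  [0,2,4,6,7]=20  [1,2,3,4,6]=10  [1,3,4,5,6]=20  [1,3,4,6,7]=20  [1,3,5,6,7]=20  [2,3,4,5,6]=30  [2,3,4,6,7]=30  [2,4,5,6,7]=60  [3,4,5,6,7]=60
  size 6 → [0,1,2,3,4,6]=20  [0,2,3,4,5,6]=60  [0,2,3,4,6,7]=60  [0,2,4,5,6,7]=120  [1,2,3,4,5,6]=60  [1,2,3,4,6,7]=60  [1,3,4,5,6,7]=120  [2,3,4,5,6,7]=180
  first=0(e) contributes 420
  first=1(a) contributes 420
  first=5(c) contributes 140
  first=7(o) contributes 140
|[w]| = 1120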